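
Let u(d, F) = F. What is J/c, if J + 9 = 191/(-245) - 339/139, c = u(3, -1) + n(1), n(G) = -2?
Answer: 416099/102165 ≈ 4.0728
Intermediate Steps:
c = -3 (c = -1 - 2 = -3)
J = -416099/34055 (J = -9 + (191/(-245) - 339/139) = -9 + (191*(-1/245) - 339*1/139) = -9 + (-191/245 - 339/139) = -9 - 109604/34055 = -416099/34055 ≈ -12.218)
J/c = -416099/34055/(-3) = -416099/34055*(-⅓) = 416099/102165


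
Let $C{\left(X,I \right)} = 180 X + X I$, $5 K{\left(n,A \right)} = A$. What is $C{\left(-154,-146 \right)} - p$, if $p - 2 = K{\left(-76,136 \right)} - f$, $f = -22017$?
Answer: $- \frac{136411}{5} \approx -27282.0$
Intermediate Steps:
$K{\left(n,A \right)} = \frac{A}{5}$
$p = \frac{110231}{5}$ ($p = 2 + \left(\frac{1}{5} \cdot 136 - -22017\right) = 2 + \left(\frac{136}{5} + 22017\right) = 2 + \frac{110221}{5} = \frac{110231}{5} \approx 22046.0$)
$C{\left(X,I \right)} = 180 X + I X$
$C{\left(-154,-146 \right)} - p = - 154 \left(180 - 146\right) - \frac{110231}{5} = \left(-154\right) 34 - \frac{110231}{5} = -5236 - \frac{110231}{5} = - \frac{136411}{5}$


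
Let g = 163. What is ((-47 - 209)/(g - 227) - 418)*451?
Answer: -186714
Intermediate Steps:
((-47 - 209)/(g - 227) - 418)*451 = ((-47 - 209)/(163 - 227) - 418)*451 = (-256/(-64) - 418)*451 = (-256*(-1/64) - 418)*451 = (4 - 418)*451 = -414*451 = -186714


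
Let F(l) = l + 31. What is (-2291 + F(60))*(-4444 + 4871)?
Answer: -939400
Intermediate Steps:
F(l) = 31 + l
(-2291 + F(60))*(-4444 + 4871) = (-2291 + (31 + 60))*(-4444 + 4871) = (-2291 + 91)*427 = -2200*427 = -939400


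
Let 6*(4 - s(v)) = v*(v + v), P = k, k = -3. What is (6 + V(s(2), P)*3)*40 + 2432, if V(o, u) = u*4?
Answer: 1232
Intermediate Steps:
P = -3
s(v) = 4 - v²/3 (s(v) = 4 - v*(v + v)/6 = 4 - v*2*v/6 = 4 - v²/3)
V(o, u) = 4*u
(6 + V(s(2), P)*3)*40 + 2432 = (6 + (4*(-3))*3)*40 + 2432 = (6 - 12*3)*40 + 2432 = (6 - 36)*40 + 2432 = -30*40 + 2432 = -1200 + 2432 = 1232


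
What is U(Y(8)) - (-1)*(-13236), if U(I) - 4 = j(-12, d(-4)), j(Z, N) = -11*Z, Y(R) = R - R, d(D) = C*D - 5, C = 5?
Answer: -13100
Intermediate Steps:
d(D) = -5 + 5*D (d(D) = 5*D - 5 = -5 + 5*D)
Y(R) = 0
U(I) = 136 (U(I) = 4 - 11*(-12) = 4 + 132 = 136)
U(Y(8)) - (-1)*(-13236) = 136 - (-1)*(-13236) = 136 - 1*13236 = 136 - 13236 = -13100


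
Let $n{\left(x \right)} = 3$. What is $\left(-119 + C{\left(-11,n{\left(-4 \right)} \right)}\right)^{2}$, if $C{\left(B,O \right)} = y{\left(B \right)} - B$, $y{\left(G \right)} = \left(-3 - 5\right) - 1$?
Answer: $13689$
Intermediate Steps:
$y{\left(G \right)} = -9$ ($y{\left(G \right)} = -8 - 1 = -9$)
$C{\left(B,O \right)} = -9 - B$
$\left(-119 + C{\left(-11,n{\left(-4 \right)} \right)}\right)^{2} = \left(-119 - -2\right)^{2} = \left(-119 + \left(-9 + 11\right)\right)^{2} = \left(-119 + 2\right)^{2} = \left(-117\right)^{2} = 13689$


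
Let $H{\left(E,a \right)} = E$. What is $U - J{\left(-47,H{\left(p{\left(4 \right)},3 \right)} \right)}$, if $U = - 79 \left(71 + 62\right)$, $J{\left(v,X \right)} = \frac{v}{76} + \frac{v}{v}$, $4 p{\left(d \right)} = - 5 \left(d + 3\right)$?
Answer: $- \frac{798561}{76} \approx -10507.0$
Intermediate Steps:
$p{\left(d \right)} = - \frac{15}{4} - \frac{5 d}{4}$ ($p{\left(d \right)} = \frac{\left(-5\right) \left(d + 3\right)}{4} = \frac{\left(-5\right) \left(3 + d\right)}{4} = \frac{-15 - 5 d}{4} = - \frac{15}{4} - \frac{5 d}{4}$)
$J{\left(v,X \right)} = 1 + \frac{v}{76}$ ($J{\left(v,X \right)} = v \frac{1}{76} + 1 = \frac{v}{76} + 1 = 1 + \frac{v}{76}$)
$U = -10507$ ($U = \left(-79\right) 133 = -10507$)
$U - J{\left(-47,H{\left(p{\left(4 \right)},3 \right)} \right)} = -10507 - \left(1 + \frac{1}{76} \left(-47\right)\right) = -10507 - \left(1 - \frac{47}{76}\right) = -10507 - \frac{29}{76} = - \frac{798561}{76}$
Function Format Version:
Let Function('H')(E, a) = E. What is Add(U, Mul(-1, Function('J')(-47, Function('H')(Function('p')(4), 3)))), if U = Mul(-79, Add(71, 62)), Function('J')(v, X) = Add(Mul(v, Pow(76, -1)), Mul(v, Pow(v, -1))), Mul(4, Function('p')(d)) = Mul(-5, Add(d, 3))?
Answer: Rational(-798561, 76) ≈ -10507.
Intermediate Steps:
Function('p')(d) = Add(Rational(-15, 4), Mul(Rational(-5, 4), d)) (Function('p')(d) = Mul(Rational(1, 4), Mul(-5, Add(d, 3))) = Mul(Rational(1, 4), Mul(-5, Add(3, d))) = Mul(Rational(1, 4), Add(-15, Mul(-5, d))) = Add(Rational(-15, 4), Mul(Rational(-5, 4), d)))
Function('J')(v, X) = Add(1, Mul(Rational(1, 76), v)) (Function('J')(v, X) = Add(Mul(v, Rational(1, 76)), 1) = Add(Mul(Rational(1, 76), v), 1) = Add(1, Mul(Rational(1, 76), v)))
U = -10507 (U = Mul(-79, 133) = -10507)
Add(U, Mul(-1, Function('J')(-47, Function('H')(Function('p')(4), 3)))) = Add(-10507, Mul(-1, Add(1, Mul(Rational(1, 76), -47)))) = Add(-10507, Mul(-1, Add(1, Rational(-47, 76)))) = Add(-10507, Mul(-1, Rational(29, 76))) = Add(-10507, Rational(-29, 76)) = Rational(-798561, 76)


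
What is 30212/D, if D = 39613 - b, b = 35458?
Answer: 30212/4155 ≈ 7.2712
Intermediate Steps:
D = 4155 (D = 39613 - 1*35458 = 39613 - 35458 = 4155)
30212/D = 30212/4155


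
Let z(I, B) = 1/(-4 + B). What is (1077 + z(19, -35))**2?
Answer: 1764168004/1521 ≈ 1.1599e+6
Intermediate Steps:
(1077 + z(19, -35))**2 = (1077 + 1/(-4 - 35))**2 = (1077 + 1/(-39))**2 = (1077 - 1/39)**2 = (42002/39)**2 = 1764168004/1521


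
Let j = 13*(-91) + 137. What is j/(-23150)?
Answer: 523/11575 ≈ 0.045184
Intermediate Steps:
j = -1046 (j = -1183 + 137 = -1046)
j/(-23150) = -1046/(-23150) = -1046*(-1/23150) = 523/11575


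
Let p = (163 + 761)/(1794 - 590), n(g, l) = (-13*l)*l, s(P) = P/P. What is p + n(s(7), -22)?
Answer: -270523/43 ≈ -6291.2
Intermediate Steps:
s(P) = 1
n(g, l) = -13*l**2
p = 33/43 (p = 924/1204 = 924*(1/1204) = 33/43 ≈ 0.76744)
p + n(s(7), -22) = 33/43 - 13*(-22)**2 = 33/43 - 13*484 = 33/43 - 6292 = -270523/43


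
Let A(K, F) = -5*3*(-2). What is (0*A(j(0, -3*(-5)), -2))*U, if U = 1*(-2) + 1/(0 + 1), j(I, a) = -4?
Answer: 0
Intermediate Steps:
A(K, F) = 30 (A(K, F) = -15*(-2) = 30)
U = -1 (U = -2 + 1/1 = -2 + 1 = -1)
(0*A(j(0, -3*(-5)), -2))*U = (0*30)*(-1) = 0*(-1) = 0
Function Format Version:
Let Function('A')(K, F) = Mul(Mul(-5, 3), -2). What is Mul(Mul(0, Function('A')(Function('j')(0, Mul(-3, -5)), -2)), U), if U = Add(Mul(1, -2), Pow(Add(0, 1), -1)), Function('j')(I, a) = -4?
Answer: 0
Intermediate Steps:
Function('A')(K, F) = 30 (Function('A')(K, F) = Mul(-15, -2) = 30)
U = -1 (U = Add(-2, Pow(1, -1)) = Add(-2, 1) = -1)
Mul(Mul(0, Function('A')(Function('j')(0, Mul(-3, -5)), -2)), U) = Mul(Mul(0, 30), -1) = Mul(0, -1) = 0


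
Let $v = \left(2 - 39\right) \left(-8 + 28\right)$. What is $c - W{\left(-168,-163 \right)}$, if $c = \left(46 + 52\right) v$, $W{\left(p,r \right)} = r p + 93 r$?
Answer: $-84745$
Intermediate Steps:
$W{\left(p,r \right)} = 93 r + p r$ ($W{\left(p,r \right)} = p r + 93 r = 93 r + p r$)
$v = -740$ ($v = \left(-37\right) 20 = -740$)
$c = -72520$ ($c = \left(46 + 52\right) \left(-740\right) = 98 \left(-740\right) = -72520$)
$c - W{\left(-168,-163 \right)} = -72520 - - 163 \left(93 - 168\right) = -72520 - \left(-163\right) \left(-75\right) = -72520 - 12225 = -84745$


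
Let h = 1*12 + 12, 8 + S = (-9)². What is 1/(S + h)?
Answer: 1/97 ≈ 0.010309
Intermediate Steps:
S = 73 (S = -8 + (-9)² = -8 + 81 = 73)
h = 24 (h = 12 + 12 = 24)
1/(S + h) = 1/(73 + 24) = 1/97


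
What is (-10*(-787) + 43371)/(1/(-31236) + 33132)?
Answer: 1600563876/1034911151 ≈ 1.5466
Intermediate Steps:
(-10*(-787) + 43371)/(1/(-31236) + 33132) = (7870 + 43371)/(-1/31236 + 33132) = 51241/(1034911151/31236) = 51241*(31236/1034911151) = 1600563876/1034911151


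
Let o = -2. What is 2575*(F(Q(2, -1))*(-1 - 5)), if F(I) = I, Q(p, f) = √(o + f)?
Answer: -15450*I*√3 ≈ -26760.0*I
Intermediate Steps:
Q(p, f) = √(-2 + f)
2575*(F(Q(2, -1))*(-1 - 5)) = 2575*(√(-2 - 1)*(-1 - 5)) = 2575*(√(-3)*(-6)) = 2575*((I*√3)*(-6)) = 2575*(-6*I*√3) = -15450*I*√3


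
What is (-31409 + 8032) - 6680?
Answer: -30057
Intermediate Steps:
(-31409 + 8032) - 6680 = -23377 - 6680 = -30057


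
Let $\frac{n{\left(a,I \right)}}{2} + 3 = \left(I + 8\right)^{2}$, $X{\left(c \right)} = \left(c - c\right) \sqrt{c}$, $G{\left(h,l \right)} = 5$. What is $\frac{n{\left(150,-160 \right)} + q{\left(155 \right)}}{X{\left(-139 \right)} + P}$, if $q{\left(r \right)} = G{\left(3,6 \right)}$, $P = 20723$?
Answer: $\frac{2009}{901} \approx 2.2297$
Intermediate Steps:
$X{\left(c \right)} = 0$ ($X{\left(c \right)} = 0 \sqrt{c} = 0$)
$q{\left(r \right)} = 5$
$n{\left(a,I \right)} = -6 + 2 \left(8 + I\right)^{2}$ ($n{\left(a,I \right)} = -6 + 2 \left(I + 8\right)^{2} = -6 + 2 \left(8 + I\right)^{2}$)
$\frac{n{\left(150,-160 \right)} + q{\left(155 \right)}}{X{\left(-139 \right)} + P} = \frac{\left(-6 + 2 \left(8 - 160\right)^{2}\right) + 5}{0 + 20723} = \frac{\left(-6 + 2 \left(-152\right)^{2}\right) + 5}{20723} = \left(\left(-6 + 2 \cdot 23104\right) + 5\right) \frac{1}{20723} = \left(\left(-6 + 46208\right) + 5\right) \frac{1}{20723} = \left(46202 + 5\right) \frac{1}{20723} = 46207 \cdot \frac{1}{20723} = \frac{2009}{901}$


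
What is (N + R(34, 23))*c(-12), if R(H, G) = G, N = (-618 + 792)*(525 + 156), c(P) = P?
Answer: -1422204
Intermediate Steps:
N = 118494 (N = 174*681 = 118494)
(N + R(34, 23))*c(-12) = (118494 + 23)*(-12) = 118517*(-12) = -1422204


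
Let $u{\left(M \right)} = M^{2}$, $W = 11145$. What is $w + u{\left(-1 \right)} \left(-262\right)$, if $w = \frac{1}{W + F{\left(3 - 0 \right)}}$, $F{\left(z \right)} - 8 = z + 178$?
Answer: $- \frac{2969507}{11334} \approx -262.0$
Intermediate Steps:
$F{\left(z \right)} = 186 + z$ ($F{\left(z \right)} = 8 + \left(z + 178\right) = 8 + \left(178 + z\right) = 186 + z$)
$w = \frac{1}{11334}$ ($w = \frac{1}{11145 + \left(186 + \left(3 - 0\right)\right)} = \frac{1}{11145 + \left(186 + \left(3 + 0\right)\right)} = \frac{1}{11145 + \left(186 + 3\right)} = \frac{1}{11145 + 189} = \frac{1}{11334} \approx 8.823 \cdot 10^{-5}$)
$w + u{\left(-1 \right)} \left(-262\right) = \frac{1}{11334} + \left(-1\right)^{2} \left(-262\right) = \frac{1}{11334} + 1 \left(-262\right) = \frac{1}{11334} - 262 = - \frac{2969507}{11334}$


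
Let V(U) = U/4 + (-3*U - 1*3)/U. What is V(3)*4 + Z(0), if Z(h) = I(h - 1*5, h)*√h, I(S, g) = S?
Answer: -13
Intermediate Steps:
Z(h) = √h*(-5 + h) (Z(h) = (h - 1*5)*√h = (h - 5)*√h = (-5 + h)*√h = √h*(-5 + h))
V(U) = U/4 + (-3 - 3*U)/U (V(U) = U*(¼) + (-3*U - 3)/U = U/4 + (-3 - 3*U)/U)
V(3)*4 + Z(0) = (-3 - 3/3 + (¼)*3)*4 + √0*(-5 + 0) = (-3 - 3*⅓ + ¾)*4 + 0*(-5) = (-3 - 1 + ¾)*4 + 0 = -13/4*4 + 0 = -13 + 0 = -13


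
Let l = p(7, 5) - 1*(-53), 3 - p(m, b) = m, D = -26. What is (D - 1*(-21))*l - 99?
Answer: -344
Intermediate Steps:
p(m, b) = 3 - m
l = 49 (l = (3 - 1*7) - 1*(-53) = (3 - 7) + 53 = -4 + 53 = 49)
(D - 1*(-21))*l - 99 = (-26 - 1*(-21))*49 - 99 = (-26 + 21)*49 - 99 = -5*49 - 99 = -245 - 99 = -344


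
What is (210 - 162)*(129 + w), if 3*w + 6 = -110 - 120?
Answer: 2416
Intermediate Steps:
w = -236/3 (w = -2 + (-110 - 120)/3 = -2 + (⅓)*(-230) = -2 - 230/3 = -236/3 ≈ -78.667)
(210 - 162)*(129 + w) = (210 - 162)*(129 - 236/3) = 48*(151/3) = 2416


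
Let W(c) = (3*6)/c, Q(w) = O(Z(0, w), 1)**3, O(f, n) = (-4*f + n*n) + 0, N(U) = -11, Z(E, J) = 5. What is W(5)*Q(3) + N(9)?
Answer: -123517/5 ≈ -24703.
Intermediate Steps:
O(f, n) = n**2 - 4*f (O(f, n) = (-4*f + n**2) + 0 = (n**2 - 4*f) + 0 = n**2 - 4*f)
Q(w) = -6859 (Q(w) = (1**2 - 4*5)**3 = (1 - 20)**3 = (-19)**3 = -6859)
W(c) = 18/c
W(5)*Q(3) + N(9) = (18/5)*(-6859) - 11 = -123462/5 - 11 = -123517/5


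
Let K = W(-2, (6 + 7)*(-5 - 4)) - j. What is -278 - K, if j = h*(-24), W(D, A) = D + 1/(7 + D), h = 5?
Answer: -1981/5 ≈ -396.20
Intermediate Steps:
j = -120 (j = 5*(-24) = -120)
K = 591/5 (K = (1 + (-2)² + 7*(-2))/(7 - 2) - 1*(-120) = (1 + 4 - 14)/5 + 120 = (⅕)*(-9) + 120 = -9/5 + 120 = 591/5 ≈ 118.20)
-278 - K = -278 - 1*591/5 = -278 - 591/5 = -1981/5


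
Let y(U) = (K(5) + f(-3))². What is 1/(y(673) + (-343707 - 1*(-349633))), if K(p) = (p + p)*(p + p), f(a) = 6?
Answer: 1/17162 ≈ 5.8268e-5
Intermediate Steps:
K(p) = 4*p² (K(p) = (2*p)*(2*p) = 4*p²)
y(U) = 11236 (y(U) = (4*5² + 6)² = (4*25 + 6)² = (100 + 6)² = 106² = 11236)
1/(y(673) + (-343707 - 1*(-349633))) = 1/(11236 + (-343707 - 1*(-349633))) = 1/(11236 + (-343707 + 349633)) = 1/(11236 + 5926) = 1/17162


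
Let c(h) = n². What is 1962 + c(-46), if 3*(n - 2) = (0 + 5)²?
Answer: 18619/9 ≈ 2068.8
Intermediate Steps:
n = 31/3 (n = 2 + (0 + 5)²/3 = 2 + (⅓)*5² = 2 + (⅓)*25 = 2 + 25/3 = 31/3 ≈ 10.333)
c(h) = 961/9 (c(h) = (31/3)² = 961/9)
1962 + c(-46) = 1962 + 961/9 = 18619/9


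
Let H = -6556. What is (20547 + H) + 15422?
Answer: 29413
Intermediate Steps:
(20547 + H) + 15422 = (20547 - 6556) + 15422 = 13991 + 15422 = 29413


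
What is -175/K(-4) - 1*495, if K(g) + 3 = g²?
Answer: -6610/13 ≈ -508.46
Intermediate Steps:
K(g) = -3 + g²
-175/K(-4) - 1*495 = -175/(-3 + (-4)²) - 1*495 = -175/(-3 + 16) - 495 = -175/13 - 495 = -6610/13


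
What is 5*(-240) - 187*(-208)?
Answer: 37696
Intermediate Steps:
5*(-240) - 187*(-208) = -1200 + 38896 = 37696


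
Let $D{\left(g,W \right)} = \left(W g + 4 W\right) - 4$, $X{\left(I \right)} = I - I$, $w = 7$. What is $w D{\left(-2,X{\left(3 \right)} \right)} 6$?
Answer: $-168$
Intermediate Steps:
$X{\left(I \right)} = 0$
$D{\left(g,W \right)} = -4 + 4 W + W g$ ($D{\left(g,W \right)} = \left(4 W + W g\right) - 4 = -4 + 4 W + W g$)
$w D{\left(-2,X{\left(3 \right)} \right)} 6 = 7 \left(-4 + 4 \cdot 0 + 0 \left(-2\right)\right) 6 = 7 \left(-4 + 0 + 0\right) 6 = 7 \left(-4\right) 6 = \left(-28\right) 6 = -168$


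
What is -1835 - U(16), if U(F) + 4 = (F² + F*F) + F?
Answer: -2359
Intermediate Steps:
U(F) = -4 + F + 2*F² (U(F) = -4 + ((F² + F*F) + F) = -4 + ((F² + F²) + F) = -4 + (2*F² + F) = -4 + (F + 2*F²) = -4 + F + 2*F²)
-1835 - U(16) = -1835 - (-4 + 16 + 2*16²) = -1835 - (-4 + 16 + 2*256) = -1835 - (-4 + 16 + 512) = -1835 - 1*524 = -1835 - 524 = -2359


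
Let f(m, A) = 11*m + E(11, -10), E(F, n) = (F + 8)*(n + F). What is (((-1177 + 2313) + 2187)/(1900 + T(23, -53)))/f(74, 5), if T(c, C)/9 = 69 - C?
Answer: 3323/2497334 ≈ 0.0013306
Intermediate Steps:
T(c, C) = 621 - 9*C (T(c, C) = 9*(69 - C) = 621 - 9*C)
E(F, n) = (8 + F)*(F + n)
f(m, A) = 19 + 11*m (f(m, A) = 11*m + (11² + 8*11 + 8*(-10) + 11*(-10)) = 11*m + (121 + 88 - 80 - 110) = 11*m + 19 = 19 + 11*m)
(((-1177 + 2313) + 2187)/(1900 + T(23, -53)))/f(74, 5) = (((-1177 + 2313) + 2187)/(1900 + (621 - 9*(-53))))/(19 + 11*74) = ((1136 + 2187)/(1900 + (621 + 477)))/(19 + 814) = (3323/(1900 + 1098))/833 = (3323/2998)*(1/833) = 3323/2497334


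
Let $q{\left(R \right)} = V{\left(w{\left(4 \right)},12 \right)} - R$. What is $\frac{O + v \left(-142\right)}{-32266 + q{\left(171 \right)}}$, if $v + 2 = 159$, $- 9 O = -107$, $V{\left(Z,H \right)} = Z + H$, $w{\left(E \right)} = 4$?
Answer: $\frac{200539}{291789} \approx 0.68727$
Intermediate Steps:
$V{\left(Z,H \right)} = H + Z$
$O = \frac{107}{9}$ ($O = \left(- \frac{1}{9}\right) \left(-107\right) = \frac{107}{9} \approx 11.889$)
$v = 157$ ($v = -2 + 159 = 157$)
$q{\left(R \right)} = 16 - R$ ($q{\left(R \right)} = \left(12 + 4\right) - R = 16 - R$)
$\frac{O + v \left(-142\right)}{-32266 + q{\left(171 \right)}} = \frac{\frac{107}{9} + 157 \left(-142\right)}{-32266 + \left(16 - 171\right)} = \frac{\frac{107}{9} - 22294}{-32266 + \left(16 - 171\right)} = - \frac{200539}{9 \left(-32266 - 155\right)} = - \frac{200539}{9 \left(-32421\right)} = \left(- \frac{200539}{9}\right) \left(- \frac{1}{32421}\right) = \frac{200539}{291789}$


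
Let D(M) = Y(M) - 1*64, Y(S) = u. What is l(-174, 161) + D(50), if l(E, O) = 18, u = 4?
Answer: -42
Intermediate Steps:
Y(S) = 4
D(M) = -60 (D(M) = 4 - 1*64 = 4 - 64 = -60)
l(-174, 161) + D(50) = 18 - 60 = -42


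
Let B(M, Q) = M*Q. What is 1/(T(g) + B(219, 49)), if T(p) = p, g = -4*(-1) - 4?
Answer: 1/10731 ≈ 9.3188e-5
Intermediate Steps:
g = 0 (g = 4 - 4 = 0)
1/(T(g) + B(219, 49)) = 1/(0 + 219*49) = 1/(0 + 10731) = 1/10731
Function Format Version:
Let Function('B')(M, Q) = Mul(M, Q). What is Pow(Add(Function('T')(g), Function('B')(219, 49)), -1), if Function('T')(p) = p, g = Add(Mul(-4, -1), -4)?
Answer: Rational(1, 10731) ≈ 9.3188e-5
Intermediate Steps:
g = 0 (g = Add(4, -4) = 0)
Pow(Add(Function('T')(g), Function('B')(219, 49)), -1) = Pow(Add(0, Mul(219, 49)), -1) = Pow(Add(0, 10731), -1) = Pow(10731, -1) = Rational(1, 10731)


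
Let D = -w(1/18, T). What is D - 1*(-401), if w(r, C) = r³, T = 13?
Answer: 2338631/5832 ≈ 401.00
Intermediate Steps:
D = -1/5832 (D = -(1/18)³ = -1*1/5832 = -1/5832 ≈ -0.00017147)
D - 1*(-401) = -1/5832 - 1*(-401) = -1/5832 + 401 = 2338631/5832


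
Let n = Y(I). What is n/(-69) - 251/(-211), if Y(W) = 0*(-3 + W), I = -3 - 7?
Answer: 251/211 ≈ 1.1896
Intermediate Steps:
I = -10
Y(W) = 0
n = 0
n/(-69) - 251/(-211) = 0/(-69) - 251/(-211) = 0*(-1/69) - 251*(-1/211) = 0 + 251/211 = 251/211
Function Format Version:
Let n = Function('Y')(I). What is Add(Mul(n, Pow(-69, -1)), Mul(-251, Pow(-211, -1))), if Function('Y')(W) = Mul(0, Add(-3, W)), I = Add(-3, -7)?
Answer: Rational(251, 211) ≈ 1.1896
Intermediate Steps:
I = -10
Function('Y')(W) = 0
n = 0
Add(Mul(n, Pow(-69, -1)), Mul(-251, Pow(-211, -1))) = Add(Mul(0, Pow(-69, -1)), Mul(-251, Pow(-211, -1))) = Add(Mul(0, Rational(-1, 69)), Mul(-251, Rational(-1, 211))) = Add(0, Rational(251, 211)) = Rational(251, 211)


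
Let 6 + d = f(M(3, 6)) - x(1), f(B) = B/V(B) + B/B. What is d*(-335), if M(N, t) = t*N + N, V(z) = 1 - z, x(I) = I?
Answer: 9447/4 ≈ 2361.8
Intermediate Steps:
M(N, t) = N + N*t (M(N, t) = N*t + N = N + N*t)
f(B) = 1 + B/(1 - B) (f(B) = B/(1 - B) + B/B = B/(1 - B) + 1 = 1 + B/(1 - B))
d = -141/20 (d = -6 + (-1/(-1 + 3*(1 + 6)) - 1*1) = -6 + (-1/(-1 + 3*7) - 1) = -6 + (-1/(-1 + 21) - 1) = -6 + (-1/20 - 1) = -6 - 21/20 = -141/20 ≈ -7.0500)
d*(-335) = -141/20*(-335) = 9447/4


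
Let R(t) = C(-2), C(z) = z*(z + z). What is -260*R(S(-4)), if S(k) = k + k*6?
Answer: -2080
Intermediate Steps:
C(z) = 2*z**2 (C(z) = z*(2*z) = 2*z**2)
S(k) = 7*k (S(k) = k + 6*k = 7*k)
R(t) = 8 (R(t) = 2*(-2)**2 = 2*4 = 8)
-260*R(S(-4)) = -260*8 = -2080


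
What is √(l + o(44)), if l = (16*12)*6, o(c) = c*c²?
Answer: 8*√1349 ≈ 293.83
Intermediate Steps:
o(c) = c³
l = 1152 (l = 192*6 = 1152)
√(l + o(44)) = √(1152 + 44³) = √(1152 + 85184) = √86336 = 8*√1349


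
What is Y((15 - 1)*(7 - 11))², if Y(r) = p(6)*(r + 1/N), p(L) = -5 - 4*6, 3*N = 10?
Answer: 260919409/100 ≈ 2.6092e+6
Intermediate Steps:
N = 10/3 (N = (⅓)*10 = 10/3 ≈ 3.3333)
p(L) = -29 (p(L) = -5 - 24 = -29)
Y(r) = -87/10 - 29*r (Y(r) = -29*(r + 1/(10/3)) = -29*(r + 3/10) = -29*(3/10 + r) = -87/10 - 29*r)
Y((15 - 1)*(7 - 11))² = (-87/10 - 29*(15 - 1)*(7 - 11))² = (-87/10 - 406*(-4))² = (-87/10 - 29*(-56))² = (-87/10 + 1624)² = (16153/10)² = 260919409/100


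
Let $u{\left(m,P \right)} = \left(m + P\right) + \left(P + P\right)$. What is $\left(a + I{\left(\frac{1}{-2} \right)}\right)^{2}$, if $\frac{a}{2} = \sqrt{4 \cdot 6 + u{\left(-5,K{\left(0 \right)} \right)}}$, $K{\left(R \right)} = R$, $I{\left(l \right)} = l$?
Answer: $\frac{305}{4} - 2 \sqrt{19} \approx 67.532$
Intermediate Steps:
$u{\left(m,P \right)} = m + 3 P$ ($u{\left(m,P \right)} = \left(P + m\right) + 2 P = m + 3 P$)
$a = 2 \sqrt{19}$ ($a = 2 \sqrt{4 \cdot 6 + \left(-5 + 3 \cdot 0\right)} = 2 \sqrt{24 + \left(-5 + 0\right)} = 2 \sqrt{24 - 5} = 2 \sqrt{19} \approx 8.7178$)
$\left(a + I{\left(\frac{1}{-2} \right)}\right)^{2} = \left(2 \sqrt{19} + \frac{1}{-2}\right)^{2} = \left(2 \sqrt{19} - \frac{1}{2}\right)^{2} = \left(- \frac{1}{2} + 2 \sqrt{19}\right)^{2}$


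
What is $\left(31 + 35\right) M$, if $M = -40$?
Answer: $-2640$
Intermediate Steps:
$\left(31 + 35\right) M = \left(31 + 35\right) \left(-40\right) = 66 \left(-40\right) = -2640$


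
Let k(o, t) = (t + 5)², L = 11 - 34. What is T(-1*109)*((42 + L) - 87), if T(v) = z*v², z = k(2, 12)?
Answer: -233485412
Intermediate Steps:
L = -23
k(o, t) = (5 + t)²
z = 289 (z = (5 + 12)² = 17² = 289)
T(v) = 289*v²
T(-1*109)*((42 + L) - 87) = (289*(-1*109)²)*((42 - 23) - 87) = (289*(-109)²)*(19 - 87) = (289*11881)*(-68) = 3433609*(-68) = -233485412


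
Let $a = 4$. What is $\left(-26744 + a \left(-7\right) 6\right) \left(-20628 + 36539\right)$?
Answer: $-428196832$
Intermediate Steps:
$\left(-26744 + a \left(-7\right) 6\right) \left(-20628 + 36539\right) = \left(-26744 + 4 \left(-7\right) 6\right) \left(-20628 + 36539\right) = \left(-26744 - 168\right) 15911 = \left(-26912\right) 15911 = -428196832$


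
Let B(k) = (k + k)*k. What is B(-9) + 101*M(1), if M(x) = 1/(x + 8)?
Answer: 1559/9 ≈ 173.22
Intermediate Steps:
B(k) = 2*k² (B(k) = (2*k)*k = 2*k²)
M(x) = 1/(8 + x)
B(-9) + 101*M(1) = 2*(-9)² + 101/(8 + 1) = 2*81 + 101/9 = 162 + 101*(⅑) = 162 + 101/9 = 1559/9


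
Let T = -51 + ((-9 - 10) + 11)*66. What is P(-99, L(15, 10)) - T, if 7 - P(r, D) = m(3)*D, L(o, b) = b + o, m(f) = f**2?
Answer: 361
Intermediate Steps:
T = -579 (T = -51 + (-19 + 11)*66 = -51 - 8*66 = -51 - 528 = -579)
P(r, D) = 7 - 9*D (P(r, D) = 7 - 3**2*D = 7 - 9*D)
P(-99, L(15, 10)) - T = (7 - 9*(10 + 15)) - 1*(-579) = (7 - 9*25) + 579 = (7 - 225) + 579 = -218 + 579 = 361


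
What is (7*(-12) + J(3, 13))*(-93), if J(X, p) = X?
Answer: 7533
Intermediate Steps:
(7*(-12) + J(3, 13))*(-93) = (7*(-12) + 3)*(-93) = (-84 + 3)*(-93) = -81*(-93) = 7533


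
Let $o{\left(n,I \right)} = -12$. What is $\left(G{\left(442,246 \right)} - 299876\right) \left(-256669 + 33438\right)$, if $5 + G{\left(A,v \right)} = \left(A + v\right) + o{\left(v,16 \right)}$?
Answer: $66791831355$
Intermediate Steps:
$G{\left(A,v \right)} = -17 + A + v$ ($G{\left(A,v \right)} = -5 - \left(12 - A - v\right) = -5 + \left(-12 + A + v\right) = -17 + A + v$)
$\left(G{\left(442,246 \right)} - 299876\right) \left(-256669 + 33438\right) = \left(\left(-17 + 442 + 246\right) - 299876\right) \left(-256669 + 33438\right) = \left(671 - 299876\right) \left(-223231\right) = \left(-299205\right) \left(-223231\right) = 66791831355$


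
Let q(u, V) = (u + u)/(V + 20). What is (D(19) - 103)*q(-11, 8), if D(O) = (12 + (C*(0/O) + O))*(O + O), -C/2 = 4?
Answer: -11825/14 ≈ -844.64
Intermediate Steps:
C = -8 (C = -2*4 = -8)
q(u, V) = 2*u/(20 + V) (q(u, V) = (2*u)/(20 + V) = 2*u/(20 + V))
D(O) = 2*O*(12 + O) (D(O) = (12 + (-0/O + O))*(O + O) = (12 + (-8*0 + O))*(2*O) = (12 + (0 + O))*(2*O) = (12 + O)*(2*O) = 2*O*(12 + O))
(D(19) - 103)*q(-11, 8) = (2*19*(12 + 19) - 103)*(2*(-11)/(20 + 8)) = (2*19*31 - 103)*(2*(-11)/28) = (1178 - 103)*(2*(-11)*(1/28)) = 1075*(-11/14) = -11825/14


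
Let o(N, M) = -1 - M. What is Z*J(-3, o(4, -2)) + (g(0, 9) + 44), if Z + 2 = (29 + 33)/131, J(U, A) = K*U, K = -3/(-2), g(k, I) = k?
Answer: 6664/131 ≈ 50.870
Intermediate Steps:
K = 3/2 (K = -3*(-½) = 3/2 ≈ 1.5000)
J(U, A) = 3*U/2
Z = -200/131 (Z = -2 + (29 + 33)/131 = -2 + 62*(1/131) = -2 + 62/131 = -200/131 ≈ -1.5267)
Z*J(-3, o(4, -2)) + (g(0, 9) + 44) = -300*(-3)/131 + (0 + 44) = -200/131*(-9/2) + 44 = 900/131 + 44 = 6664/131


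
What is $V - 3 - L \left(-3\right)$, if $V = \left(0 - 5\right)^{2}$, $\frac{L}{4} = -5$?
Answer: $205$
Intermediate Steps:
$L = -20$ ($L = 4 \left(-5\right) = -20$)
$V = 25$ ($V = \left(-5\right)^{2} = 25$)
$V - 3 - L \left(-3\right) = 25 - 3 \left(-1\right) \left(-20\right) \left(-3\right) = 25 - 3 \cdot 20 \left(-3\right) = 25 - -180 = 25 + 180 = 205$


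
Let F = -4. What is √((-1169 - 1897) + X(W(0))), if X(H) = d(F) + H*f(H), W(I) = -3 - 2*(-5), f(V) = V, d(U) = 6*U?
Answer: I*√3041 ≈ 55.145*I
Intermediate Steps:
W(I) = 7 (W(I) = -3 + 10 = 7)
X(H) = -24 + H² (X(H) = 6*(-4) + H*H = -24 + H²)
√((-1169 - 1897) + X(W(0))) = √((-1169 - 1897) + (-24 + 7²)) = √(-3066 + (-24 + 49)) = √(-3066 + 25) = √(-3041) = I*√3041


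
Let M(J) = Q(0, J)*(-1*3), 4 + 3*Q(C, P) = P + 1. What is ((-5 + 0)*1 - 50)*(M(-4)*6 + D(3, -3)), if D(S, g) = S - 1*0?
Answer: -2475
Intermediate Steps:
D(S, g) = S (D(S, g) = S + 0 = S)
Q(C, P) = -1 + P/3 (Q(C, P) = -4/3 + (P + 1)/3 = -4/3 + (1 + P)/3 = -4/3 + (⅓ + P/3) = -1 + P/3)
M(J) = 3 - J (M(J) = (-1 + J/3)*(-1*3) = (-1 + J/3)*(-3) = 3 - J)
((-5 + 0)*1 - 50)*(M(-4)*6 + D(3, -3)) = ((-5 + 0)*1 - 50)*((3 - 1*(-4))*6 + 3) = (-5*1 - 50)*((3 + 4)*6 + 3) = (-5 - 50)*(7*6 + 3) = -55*(42 + 3) = -55*45 = -2475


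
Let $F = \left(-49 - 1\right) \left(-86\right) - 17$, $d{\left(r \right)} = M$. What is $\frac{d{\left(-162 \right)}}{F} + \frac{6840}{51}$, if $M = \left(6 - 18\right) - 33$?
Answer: $\frac{9764475}{72811} \approx 134.11$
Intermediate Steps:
$M = -45$ ($M = -12 - 33 = -45$)
$d{\left(r \right)} = -45$
$F = 4283$ ($F = \left(-50\right) \left(-86\right) - 17 = 4300 - 17 = 4283$)
$\frac{d{\left(-162 \right)}}{F} + \frac{6840}{51} = - \frac{45}{4283} + \frac{6840}{51} = \left(-45\right) \frac{1}{4283} + 6840 \cdot \frac{1}{51} = - \frac{45}{4283} + \frac{2280}{17} = \frac{9764475}{72811}$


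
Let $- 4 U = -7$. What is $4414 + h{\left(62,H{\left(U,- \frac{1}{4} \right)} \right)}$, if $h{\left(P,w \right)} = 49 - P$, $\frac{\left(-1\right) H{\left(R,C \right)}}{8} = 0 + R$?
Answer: $4401$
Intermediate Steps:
$U = \frac{7}{4}$ ($U = \left(- \frac{1}{4}\right) \left(-7\right) = \frac{7}{4} \approx 1.75$)
$H{\left(R,C \right)} = - 8 R$ ($H{\left(R,C \right)} = - 8 \left(0 + R\right) = - 8 R$)
$4414 + h{\left(62,H{\left(U,- \frac{1}{4} \right)} \right)} = 4414 + \left(49 - 62\right) = 4414 - 13 = 4401$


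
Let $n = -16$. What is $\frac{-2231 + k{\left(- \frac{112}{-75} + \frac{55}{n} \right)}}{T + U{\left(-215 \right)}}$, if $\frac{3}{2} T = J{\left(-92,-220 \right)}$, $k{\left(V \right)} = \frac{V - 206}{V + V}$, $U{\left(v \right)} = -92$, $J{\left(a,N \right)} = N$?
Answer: $\frac{30480939}{3340856} \approx 9.1237$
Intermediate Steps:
$k{\left(V \right)} = \frac{-206 + V}{2 V}$
$T = - \frac{440}{3}$ ($T = \frac{2}{3} \left(-220\right) = - \frac{440}{3} \approx -146.67$)
$\frac{-2231 + k{\left(- \frac{112}{-75} + \frac{55}{n} \right)}}{T + U{\left(-215 \right)}} = \frac{-2231 + \frac{-206 + \left(- \frac{112}{-75} + \frac{55}{-16}\right)}{2 \left(- \frac{112}{-75} + \frac{55}{-16}\right)}}{- \frac{440}{3} - 92} = \frac{-2231 + \frac{-206 + \left(\left(-112\right) \left(- \frac{1}{75}\right) + 55 \left(- \frac{1}{16}\right)\right)}{2 \left(\left(-112\right) \left(- \frac{1}{75}\right) + 55 \left(- \frac{1}{16}\right)\right)}}{- \frac{716}{3}} = \left(-2231 + \frac{-206 + \left(\frac{112}{75} - \frac{55}{16}\right)}{2 \left(\frac{112}{75} - \frac{55}{16}\right)}\right) \left(- \frac{3}{716}\right) = \left(-2231 + \frac{-206 - \frac{2333}{1200}}{2 \left(- \frac{2333}{1200}\right)}\right) \left(- \frac{3}{716}\right) = \left(-2231 + \frac{1}{2} \left(- \frac{1200}{2333}\right) \left(- \frac{249533}{1200}\right)\right) \left(- \frac{3}{716}\right) = \left(-2231 + \frac{249533}{4666}\right) \left(- \frac{3}{716}\right) = \left(- \frac{10160313}{4666}\right) \left(- \frac{3}{716}\right) = \frac{30480939}{3340856}$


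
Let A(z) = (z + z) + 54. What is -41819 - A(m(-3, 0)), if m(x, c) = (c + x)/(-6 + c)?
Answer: -41874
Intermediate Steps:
m(x, c) = (c + x)/(-6 + c)
A(z) = 54 + 2*z (A(z) = 2*z + 54 = 54 + 2*z)
-41819 - A(m(-3, 0)) = -41819 - (54 + 2*((0 - 3)/(-6 + 0))) = -41819 - (54 + 2*(-3/(-6))) = -41819 - (54 + 2*(-⅙*(-3))) = -41819 - (54 + 2*(½)) = -41819 - (54 + 1) = -41819 - 1*55 = -41819 - 55 = -41874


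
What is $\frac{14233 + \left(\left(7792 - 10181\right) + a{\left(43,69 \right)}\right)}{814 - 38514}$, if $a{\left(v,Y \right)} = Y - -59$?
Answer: $- \frac{2993}{9425} \approx -0.31756$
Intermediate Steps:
$a{\left(v,Y \right)} = 59 + Y$ ($a{\left(v,Y \right)} = Y + 59 = 59 + Y$)
$\frac{14233 + \left(\left(7792 - 10181\right) + a{\left(43,69 \right)}\right)}{814 - 38514} = \frac{14233 + \left(\left(7792 - 10181\right) + \left(59 + 69\right)\right)}{814 - 38514} = \frac{14233 + \left(-2389 + 128\right)}{-37700} = \left(14233 - 2261\right) \left(- \frac{1}{37700}\right) = 11972 \left(- \frac{1}{37700}\right) = - \frac{2993}{9425}$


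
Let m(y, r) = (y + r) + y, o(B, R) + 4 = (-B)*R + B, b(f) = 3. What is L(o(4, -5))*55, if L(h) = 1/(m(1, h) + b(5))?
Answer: 11/5 ≈ 2.2000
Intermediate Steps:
o(B, R) = -4 + B - B*R (o(B, R) = -4 + ((-B)*R + B) = -4 + (-B*R + B) = -4 + (B - B*R) = -4 + B - B*R)
m(y, r) = r + 2*y (m(y, r) = (r + y) + y = r + 2*y)
L(h) = 1/(5 + h) (L(h) = 1/((h + 2*1) + 3) = 1/((h + 2) + 3) = 1/((2 + h) + 3) = 1/(5 + h))
L(o(4, -5))*55 = 55/(5 + (-4 + 4 - 1*4*(-5))) = 55/(5 + (-4 + 4 + 20)) = 55/(5 + 20) = 55/25 = (1/25)*55 = 11/5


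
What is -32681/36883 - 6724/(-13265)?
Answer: -2409249/6353935 ≈ -0.37917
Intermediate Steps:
-32681/36883 - 6724/(-13265) = -32681*1/36883 - 6724*(-1/13265) = -2971/3353 + 6724/13265 = -2409249/6353935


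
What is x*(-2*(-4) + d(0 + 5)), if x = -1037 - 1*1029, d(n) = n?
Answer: -26858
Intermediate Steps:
x = -2066 (x = -1037 - 1029 = -2066)
x*(-2*(-4) + d(0 + 5)) = -2066*(-2*(-4) + (0 + 5)) = -2066*(8 + 5) = -2066*13 = -26858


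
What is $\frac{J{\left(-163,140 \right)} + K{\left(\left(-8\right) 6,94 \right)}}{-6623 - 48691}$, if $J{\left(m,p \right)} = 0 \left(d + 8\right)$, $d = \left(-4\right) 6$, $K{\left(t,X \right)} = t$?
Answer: $\frac{8}{9219} \approx 0.00086777$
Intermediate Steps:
$d = -24$
$J{\left(m,p \right)} = 0$ ($J{\left(m,p \right)} = 0 \left(-24 + 8\right) = 0 \left(-16\right) = 0$)
$\frac{J{\left(-163,140 \right)} + K{\left(\left(-8\right) 6,94 \right)}}{-6623 - 48691} = \frac{0 - 48}{-6623 - 48691} = \frac{0 - 48}{-55314} = \left(-48\right) \left(- \frac{1}{55314}\right) = \frac{8}{9219}$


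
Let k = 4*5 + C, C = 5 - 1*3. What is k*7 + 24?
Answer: 178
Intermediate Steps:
C = 2 (C = 5 - 3 = 2)
k = 22 (k = 4*5 + 2 = 20 + 2 = 22)
k*7 + 24 = 22*7 + 24 = 154 + 24 = 178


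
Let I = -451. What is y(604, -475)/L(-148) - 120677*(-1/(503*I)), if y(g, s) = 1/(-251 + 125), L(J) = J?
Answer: -2250157843/4230354744 ≈ -0.53191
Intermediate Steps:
y(g, s) = -1/126 (y(g, s) = 1/(-126) = -1/126)
y(604, -475)/L(-148) - 120677*(-1/(503*I)) = -1/126/(-148) - 120677/((-503*(-451))) = -1/126*(-1/148) - 120677/226853 = 1/18648 - 120677*1/226853 = 1/18648 - 120677/226853 = -2250157843/4230354744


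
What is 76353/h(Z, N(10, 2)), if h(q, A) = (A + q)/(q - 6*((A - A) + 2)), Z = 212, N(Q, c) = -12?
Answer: 76353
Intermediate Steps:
h(q, A) = (A + q)/(-12 + q) (h(q, A) = (A + q)/(q - 6*(0 + 2)) = (A + q)/(q - 6*2) = (A + q)/(q - 12) = (A + q)/(-12 + q))
76353/h(Z, N(10, 2)) = 76353/(((-12 + 212)/(-12 + 212))) = 76353/((200/200)) = 76353/(((1/200)*200)) = 76353/1 = 76353*1 = 76353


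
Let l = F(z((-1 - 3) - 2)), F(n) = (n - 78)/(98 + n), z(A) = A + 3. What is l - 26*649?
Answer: -1603111/95 ≈ -16875.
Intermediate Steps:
z(A) = 3 + A
F(n) = (-78 + n)/(98 + n)
l = -81/95 (l = (-78 + (3 + ((-1 - 3) - 2)))/(98 + (3 + ((-1 - 3) - 2))) = (-78 + (3 + (-4 - 2)))/(98 + (3 + (-4 - 2))) = (-78 + (3 - 6))/(98 + (3 - 6)) = (-78 - 3)/(98 - 3) = -81/95 ≈ -0.85263)
l - 26*649 = -81/95 - 26*649 = -81/95 - 1*16874 = -81/95 - 16874 = -1603111/95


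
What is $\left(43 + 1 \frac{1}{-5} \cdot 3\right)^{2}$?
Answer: $\frac{44944}{25} \approx 1797.8$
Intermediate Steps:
$\left(43 + 1 \frac{1}{-5} \cdot 3\right)^{2} = \left(43 + 1 \left(- \frac{1}{5}\right) 3\right)^{2} = \left(43 - \frac{3}{5}\right)^{2} = \left(\frac{212}{5}\right)^{2} = \frac{44944}{25}$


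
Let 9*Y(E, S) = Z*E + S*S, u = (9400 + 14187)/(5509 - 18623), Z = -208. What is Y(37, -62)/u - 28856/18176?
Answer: 12667185115/53589664 ≈ 236.37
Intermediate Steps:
u = -23587/13114 (u = 23587/(-13114) = 23587*(-1/13114) = -23587/13114 ≈ -1.7986)
Y(E, S) = -208*E/9 + S**2/9 (Y(E, S) = (-208*E + S*S)/9 = (-208*E + S**2)/9 = (S**2 - 208*E)/9 = -208*E/9 + S**2/9)
Y(37, -62)/u - 28856/18176 = (-208/9*37 + (1/9)*(-62)**2)/(-23587/13114) - 28856/18176 = (-7696/9 + (1/9)*3844)*(-13114/23587) - 28856*1/18176 = (-7696/9 + 3844/9)*(-13114/23587) - 3607/2272 = -428*(-13114/23587) - 3607/2272 = 5612792/23587 - 3607/2272 = 12667185115/53589664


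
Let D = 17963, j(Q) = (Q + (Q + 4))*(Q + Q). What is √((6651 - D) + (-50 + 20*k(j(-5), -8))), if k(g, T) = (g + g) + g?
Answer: I*√7762 ≈ 88.102*I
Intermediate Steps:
j(Q) = 2*Q*(4 + 2*Q) (j(Q) = (Q + (4 + Q))*(2*Q) = (4 + 2*Q)*(2*Q) = 2*Q*(4 + 2*Q))
k(g, T) = 3*g (k(g, T) = 2*g + g = 3*g)
√((6651 - D) + (-50 + 20*k(j(-5), -8))) = √((6651 - 1*17963) + (-50 + 20*(3*(4*(-5)*(2 - 5))))) = √((6651 - 17963) + (-50 + 20*(3*(4*(-5)*(-3))))) = √(-11312 + (-50 + 20*(3*60))) = √(-11312 + (-50 + 20*180)) = √(-11312 + (-50 + 3600)) = √(-11312 + 3550) = √(-7762) = I*√7762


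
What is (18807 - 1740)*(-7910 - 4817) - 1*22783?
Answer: -217234492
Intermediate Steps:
(18807 - 1740)*(-7910 - 4817) - 1*22783 = 17067*(-12727) - 22783 = -217211709 - 22783 = -217234492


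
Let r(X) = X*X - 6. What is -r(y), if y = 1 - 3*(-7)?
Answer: -478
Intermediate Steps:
y = 22 (y = 1 + 21 = 22)
r(X) = -6 + X**2 (r(X) = X**2 - 6 = -6 + X**2)
-r(y) = -(-6 + 22**2) = -(-6 + 484) = -1*478 = -478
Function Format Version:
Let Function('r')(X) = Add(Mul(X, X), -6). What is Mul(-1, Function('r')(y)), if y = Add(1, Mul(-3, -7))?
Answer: -478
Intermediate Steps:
y = 22 (y = Add(1, 21) = 22)
Function('r')(X) = Add(-6, Pow(X, 2)) (Function('r')(X) = Add(Pow(X, 2), -6) = Add(-6, Pow(X, 2)))
Mul(-1, Function('r')(y)) = Mul(-1, Add(-6, Pow(22, 2))) = Mul(-1, Add(-6, 484)) = Mul(-1, 478) = -478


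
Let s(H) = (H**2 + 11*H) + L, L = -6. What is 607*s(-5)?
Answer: -21852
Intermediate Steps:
s(H) = -6 + H**2 + 11*H (s(H) = (H**2 + 11*H) - 6 = -6 + H**2 + 11*H)
607*s(-5) = 607*(-6 + (-5)**2 + 11*(-5)) = 607*(-6 + 25 - 55) = 607*(-36) = -21852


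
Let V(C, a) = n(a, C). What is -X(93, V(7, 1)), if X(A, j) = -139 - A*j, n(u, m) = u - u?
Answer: 139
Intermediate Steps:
n(u, m) = 0
V(C, a) = 0
X(A, j) = -139 - A*j
-X(93, V(7, 1)) = -(-139 - 1*93*0) = -(-139 + 0) = -1*(-139) = 139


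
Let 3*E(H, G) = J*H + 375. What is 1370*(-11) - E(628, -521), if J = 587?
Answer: -414221/3 ≈ -1.3807e+5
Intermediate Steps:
E(H, G) = 125 + 587*H/3 (E(H, G) = (587*H + 375)/3 = (375 + 587*H)/3 = 125 + 587*H/3)
1370*(-11) - E(628, -521) = 1370*(-11) - (125 + (587/3)*628) = -15070 - (125 + 368636/3) = -15070 - 1*369011/3 = -15070 - 369011/3 = -414221/3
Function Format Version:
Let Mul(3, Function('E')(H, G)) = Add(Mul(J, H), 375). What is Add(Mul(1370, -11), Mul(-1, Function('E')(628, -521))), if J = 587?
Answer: Rational(-414221, 3) ≈ -1.3807e+5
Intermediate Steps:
Function('E')(H, G) = Add(125, Mul(Rational(587, 3), H)) (Function('E')(H, G) = Mul(Rational(1, 3), Add(Mul(587, H), 375)) = Mul(Rational(1, 3), Add(375, Mul(587, H))) = Add(125, Mul(Rational(587, 3), H)))
Add(Mul(1370, -11), Mul(-1, Function('E')(628, -521))) = Add(Mul(1370, -11), Mul(-1, Add(125, Mul(Rational(587, 3), 628)))) = Add(-15070, Mul(-1, Add(125, Rational(368636, 3)))) = Add(-15070, Mul(-1, Rational(369011, 3))) = Add(-15070, Rational(-369011, 3)) = Rational(-414221, 3)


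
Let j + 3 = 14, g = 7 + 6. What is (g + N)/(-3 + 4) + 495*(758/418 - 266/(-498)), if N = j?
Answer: 1870368/1577 ≈ 1186.0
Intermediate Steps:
g = 13
j = 11 (j = -3 + 14 = 11)
N = 11
(g + N)/(-3 + 4) + 495*(758/418 - 266/(-498)) = (13 + 11)/(-3 + 4) + 495*(758/418 - 266/(-498)) = 24/1 + 495*(758*(1/418) - 266*(-1/498)) = 1*24 + 495*(379/209 + 133/249) = 24 + 495*(122168/52041) = 24 + 1832520/1577 = 1870368/1577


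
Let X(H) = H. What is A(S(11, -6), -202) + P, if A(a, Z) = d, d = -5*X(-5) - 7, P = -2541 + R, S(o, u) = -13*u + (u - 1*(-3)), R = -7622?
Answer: -10145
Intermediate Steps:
S(o, u) = 3 - 12*u (S(o, u) = -13*u + (u + 3) = -13*u + (3 + u) = 3 - 12*u)
P = -10163 (P = -2541 - 7622 = -10163)
d = 18 (d = -5*(-5) - 7 = 25 - 7 = 18)
A(a, Z) = 18
A(S(11, -6), -202) + P = 18 - 10163 = -10145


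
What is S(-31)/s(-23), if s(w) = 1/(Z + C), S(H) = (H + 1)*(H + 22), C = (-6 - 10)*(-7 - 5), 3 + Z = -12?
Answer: 47790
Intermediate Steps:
Z = -15 (Z = -3 - 12 = -15)
C = 192 (C = -16*(-12) = 192)
S(H) = (1 + H)*(22 + H)
s(w) = 1/177 (s(w) = 1/(-15 + 192) = 1/177)
S(-31)/s(-23) = (22 + (-31)² + 23*(-31))/(1/177) = (22 + 961 - 713)*177 = 270*177 = 47790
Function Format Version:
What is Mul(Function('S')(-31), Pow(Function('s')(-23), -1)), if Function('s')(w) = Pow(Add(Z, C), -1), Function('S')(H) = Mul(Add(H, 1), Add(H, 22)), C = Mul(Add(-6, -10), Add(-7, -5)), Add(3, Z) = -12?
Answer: 47790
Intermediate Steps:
Z = -15 (Z = Add(-3, -12) = -15)
C = 192 (C = Mul(-16, -12) = 192)
Function('S')(H) = Mul(Add(1, H), Add(22, H))
Function('s')(w) = Rational(1, 177) (Function('s')(w) = Pow(Add(-15, 192), -1) = Pow(177, -1) = Rational(1, 177))
Mul(Function('S')(-31), Pow(Function('s')(-23), -1)) = Mul(Add(22, Pow(-31, 2), Mul(23, -31)), Pow(Rational(1, 177), -1)) = Mul(Add(22, 961, -713), 177) = Mul(270, 177) = 47790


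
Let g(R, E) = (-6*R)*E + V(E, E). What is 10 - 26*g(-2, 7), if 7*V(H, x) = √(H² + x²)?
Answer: -2174 - 26*√2 ≈ -2210.8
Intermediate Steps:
V(H, x) = √(H² + x²)/7
g(R, E) = -6*E*R + √2*√(E²)/7 (g(R, E) = (-6*R)*E + √(E² + E²)/7 = -6*E*R + √(2*E²)/7 = -6*E*R + (√2*√(E²))/7 = -6*E*R + √2*√(E²)/7)
10 - 26*g(-2, 7) = 10 - 26*(-6*7*(-2) + √2*√(7²)/7) = 10 - 26*(84 + √2*√49/7) = 10 - 26*(84 + (⅐)*√2*7) = 10 - 26*(84 + √2) = 10 + (-2184 - 26*√2) = -2174 - 26*√2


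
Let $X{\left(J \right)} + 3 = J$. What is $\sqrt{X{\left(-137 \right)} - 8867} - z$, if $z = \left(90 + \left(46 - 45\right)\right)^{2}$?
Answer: $-8281 + i \sqrt{9007} \approx -8281.0 + 94.905 i$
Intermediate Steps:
$X{\left(J \right)} = -3 + J$
$z = 8281$ ($z = \left(90 + \left(46 - 45\right)\right)^{2} = \left(90 + 1\right)^{2} = 91^{2} = 8281$)
$\sqrt{X{\left(-137 \right)} - 8867} - z = \sqrt{\left(-3 - 137\right) - 8867} - 8281 = \sqrt{-140 - 8867} - 8281 = \sqrt{-9007} - 8281 = i \sqrt{9007} - 8281 = -8281 + i \sqrt{9007}$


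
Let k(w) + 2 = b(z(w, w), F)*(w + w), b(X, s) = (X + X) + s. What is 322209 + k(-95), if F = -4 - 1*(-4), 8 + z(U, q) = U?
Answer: 361347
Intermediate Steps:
z(U, q) = -8 + U
F = 0 (F = -4 + 4 = 0)
b(X, s) = s + 2*X (b(X, s) = 2*X + s = s + 2*X)
k(w) = -2 + 2*w*(-16 + 2*w) (k(w) = -2 + (0 + 2*(-8 + w))*(w + w) = -2 + (0 + (-16 + 2*w))*(2*w) = -2 + (-16 + 2*w)*(2*w) = -2 + 2*w*(-16 + 2*w))
322209 + k(-95) = 322209 + (-2 + 4*(-95)*(-8 - 95)) = 322209 + (-2 + 4*(-95)*(-103)) = 322209 + (-2 + 39140) = 322209 + 39138 = 361347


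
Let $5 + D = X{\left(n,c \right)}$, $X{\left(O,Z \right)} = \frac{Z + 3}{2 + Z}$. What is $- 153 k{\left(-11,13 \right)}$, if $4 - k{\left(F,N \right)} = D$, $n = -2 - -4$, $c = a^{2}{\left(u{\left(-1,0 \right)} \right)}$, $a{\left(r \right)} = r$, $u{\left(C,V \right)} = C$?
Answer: $-1173$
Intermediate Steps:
$c = 1$ ($c = \left(-1\right)^{2} = 1$)
$n = 2$ ($n = -2 + 4 = 2$)
$X{\left(O,Z \right)} = \frac{3 + Z}{2 + Z}$
$D = - \frac{11}{3}$ ($D = -5 + \frac{3 + 1}{2 + 1} = -5 + \frac{1}{3} \cdot 4 = -5 + \frac{4}{3} = - \frac{11}{3} \approx -3.6667$)
$k{\left(F,N \right)} = \frac{23}{3}$ ($k{\left(F,N \right)} = 4 - - \frac{11}{3} = 4 + \frac{11}{3} = \frac{23}{3}$)
$- 153 k{\left(-11,13 \right)} = \left(-153\right) \frac{23}{3} = -1173$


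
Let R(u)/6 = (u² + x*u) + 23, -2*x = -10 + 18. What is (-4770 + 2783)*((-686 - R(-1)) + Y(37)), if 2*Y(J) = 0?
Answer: 1696898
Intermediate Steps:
x = -4 (x = -(-10 + 18)/2 = -½*8 = -4)
R(u) = 138 - 24*u + 6*u² (R(u) = 6*((u² - 4*u) + 23) = 6*(23 + u² - 4*u) = 138 - 24*u + 6*u²)
Y(J) = 0 (Y(J) = (½)*0 = 0)
(-4770 + 2783)*((-686 - R(-1)) + Y(37)) = (-4770 + 2783)*((-686 - (138 - 24*(-1) + 6*(-1)²)) + 0) = -1987*((-686 - (138 + 24 + 6*1)) + 0) = -1987*((-686 - (138 + 24 + 6)) + 0) = -1987*((-686 - 1*168) + 0) = -1987*((-686 - 168) + 0) = -1987*(-854 + 0) = -1987*(-854) = 1696898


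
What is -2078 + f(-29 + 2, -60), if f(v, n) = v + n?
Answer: -2165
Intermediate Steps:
f(v, n) = n + v
-2078 + f(-29 + 2, -60) = -2078 + (-60 + (-29 + 2)) = -2078 + (-60 - 27) = -2078 - 87 = -2165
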